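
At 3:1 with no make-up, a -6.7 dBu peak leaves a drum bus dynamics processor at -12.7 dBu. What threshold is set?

Gain reduction = -6.7 − (-12.7) = 6 dB; output overshoot = GR / (R − 1) = 6 / 2 = 3 dB.
Threshold = output − output overshoot = -12.7 − 3 = -15.7 dBu.

-15.7 dBu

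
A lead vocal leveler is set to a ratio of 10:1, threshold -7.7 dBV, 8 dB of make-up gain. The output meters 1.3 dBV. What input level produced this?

2.3 dBV

Remove make-up: 1.3 − 8 = -6.7 dBV.
The compressed level sits -6.7 − (-7.7) = 1 dB over threshold.
Undo the ratio: input overshoot = 1 × 10 = 10 dB, giving input = 2.3 dBV.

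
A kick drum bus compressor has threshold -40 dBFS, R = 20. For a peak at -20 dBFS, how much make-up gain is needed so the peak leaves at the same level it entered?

Overshoot 20 dB → 20/20 = 1 dB after compression, so the compressed level is -40 + 1 = -39 dBFS.
Make-up = target − compressed = -20 − (-39) = 19 dB.

19 dB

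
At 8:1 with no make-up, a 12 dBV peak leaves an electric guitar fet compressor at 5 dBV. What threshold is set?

4 dBV

Input is 8 dB above T (since output overshoot × R = input overshoot: (5 − T)·8 = 12 − T gives T = 4 dBV).
Check: 4 + (12 − 4)/8 = 4 + 1 = 5 dBV. ✓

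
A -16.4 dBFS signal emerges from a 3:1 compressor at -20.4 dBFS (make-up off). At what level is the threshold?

Input is 6 dB above T (since output overshoot × R = input overshoot: (-20.4 − T)·3 = -16.4 − T gives T = -22.4 dBFS).
Check: -22.4 + (-16.4 − (-22.4))/3 = -22.4 + 2 = -20.4 dBFS. ✓

-22.4 dBFS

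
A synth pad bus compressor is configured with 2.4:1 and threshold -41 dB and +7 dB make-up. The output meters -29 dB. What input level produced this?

Before make-up, the level was -29 − 7 = -36 dB.
That's 5 dB above the -41 dB threshold.
Before 2.4:1 compression the overshoot was 5 × 2.4 = 12 dB, so input = -41 + 12 = -29 dB.

-29 dB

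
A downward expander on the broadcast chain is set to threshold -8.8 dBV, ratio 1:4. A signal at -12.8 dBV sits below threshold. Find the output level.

Undershoot = (-8.8) − (-12.8) = 4 dB.
At 1:4, that expands to 16 dB under threshold.
Output = -8.8 − 16 = -24.8 dBV.

-24.8 dBV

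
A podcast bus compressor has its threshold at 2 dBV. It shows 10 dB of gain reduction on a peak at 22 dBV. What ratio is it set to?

Input overshoot = 22 − 2 = 20 dB.
Output overshoot = 20 − 10 = 10 dB.
Ratio = input overshoot / output overshoot = 20 / 10 = 2.

2:1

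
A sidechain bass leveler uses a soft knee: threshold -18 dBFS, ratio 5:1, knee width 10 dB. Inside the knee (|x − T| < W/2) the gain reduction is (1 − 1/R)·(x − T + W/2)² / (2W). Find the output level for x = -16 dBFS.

x − T + W/2 = -16 − (-18) + 5 = 7.
GR = (1 − 1/5) × 7² / 20 = 0.8 × 49 / 20 = 1.96 dB.
Output = -16 − 1.96 = -17.96 dBFS.

-17.96 dBFS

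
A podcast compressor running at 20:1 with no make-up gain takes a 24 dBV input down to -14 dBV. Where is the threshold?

-16 dBV

Gain reduction = 24 − (-14) = 38 dB; output overshoot = GR / (R − 1) = 38 / 19 = 2 dB.
Threshold = output − output overshoot = -14 − 2 = -16 dBV.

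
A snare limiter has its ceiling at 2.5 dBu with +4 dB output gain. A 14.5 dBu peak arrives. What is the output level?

6.5 dBu

The limiter clamps the peak to its 2.5 dBu ceiling.
Output gain then adds 4 dB: 2.5 + 4 = 6.5 dBu.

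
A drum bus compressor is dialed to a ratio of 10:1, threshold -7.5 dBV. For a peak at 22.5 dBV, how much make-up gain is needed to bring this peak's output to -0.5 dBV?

Without make-up, output = threshold + overshoot/10 = -7.5 + 3 = -4.5 dBV.
Gap to target: 4 dB.

4 dB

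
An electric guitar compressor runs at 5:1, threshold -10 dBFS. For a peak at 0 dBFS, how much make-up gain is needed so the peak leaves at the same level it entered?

8 dB

Without make-up, output = threshold + overshoot/5 = -10 + 2 = -8 dBFS.
Gap to target: 8 dB.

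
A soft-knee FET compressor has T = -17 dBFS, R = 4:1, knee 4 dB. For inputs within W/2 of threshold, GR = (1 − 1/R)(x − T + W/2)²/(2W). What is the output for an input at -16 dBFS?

-16.84375 dBFS

x − T + W/2 = -16 − (-17) + 2 = 3.
GR = (1 − 1/4) × 3² / 8 = 0.75 × 9 / 8 = 0.84375 dB.
Output = -16 − 0.84375 = -16.84375 dBFS.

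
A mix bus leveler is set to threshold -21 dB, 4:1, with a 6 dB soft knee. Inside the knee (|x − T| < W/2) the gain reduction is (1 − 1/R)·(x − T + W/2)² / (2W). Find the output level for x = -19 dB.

-20.5625 dB

x − T + W/2 = -19 − (-21) + 3 = 5.
GR = (1 − 1/4) × 5² / 12 = 0.75 × 25 / 12 = 1.5625 dB.
Output = -19 − 1.5625 = -20.5625 dB.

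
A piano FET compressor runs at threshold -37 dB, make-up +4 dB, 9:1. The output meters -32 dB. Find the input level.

-28 dB

Before make-up, the level was -32 − 4 = -36 dB.
Post-compression overshoot = -36 − (-37) = 1 dB.
Undo the ratio: input overshoot = 1 × 9 = 9 dB, giving input = -28 dB.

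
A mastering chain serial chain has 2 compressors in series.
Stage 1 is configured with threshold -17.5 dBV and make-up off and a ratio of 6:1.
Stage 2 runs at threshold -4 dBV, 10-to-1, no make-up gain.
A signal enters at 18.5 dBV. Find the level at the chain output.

Stage 1: overshoot 36 dB → 36/6 = 6 dB → -11.5 dBV.
Stage 2: -11.5 dBV is at or below the -4 dBV threshold — no compression; output -11.5 dBV.

-11.5 dBV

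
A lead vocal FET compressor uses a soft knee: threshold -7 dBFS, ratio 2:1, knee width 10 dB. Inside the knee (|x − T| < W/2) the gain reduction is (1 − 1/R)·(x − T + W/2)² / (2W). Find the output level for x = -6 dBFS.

-6.9 dBFS

x − T + W/2 = -6 − (-7) + 5 = 6.
GR = (1 − 1/2) × 6² / 20 = 0.5 × 36 / 20 = 0.9 dB.
Output = -6 − 0.9 = -6.9 dBFS.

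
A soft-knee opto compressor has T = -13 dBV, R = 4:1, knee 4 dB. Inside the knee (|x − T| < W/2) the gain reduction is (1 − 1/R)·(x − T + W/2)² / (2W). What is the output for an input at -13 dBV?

-13.375 dBV

x − T + W/2 = -13 − (-13) + 2 = 2.
GR = (1 − 1/4) × 2² / 8 = 0.75 × 4 / 8 = 0.375 dB.
Output = -13 − 0.375 = -13.375 dBV.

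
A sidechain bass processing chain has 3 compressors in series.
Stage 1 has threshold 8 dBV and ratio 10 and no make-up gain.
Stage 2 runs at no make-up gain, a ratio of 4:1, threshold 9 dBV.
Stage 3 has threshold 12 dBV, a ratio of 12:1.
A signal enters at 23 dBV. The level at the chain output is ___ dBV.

Stage 1: overshoot 15 dB → 15/10 = 1.5 dB → 9.5 dBV.
Stage 2: 0.5 dB above 9 dBV, reduced 4:1 to 0.125 dB above → 9.125 dBV.
Stage 3: 9.125 dBV is at or below the 12 dBV threshold — no compression; output 9.125 dBV.

9.125 dBV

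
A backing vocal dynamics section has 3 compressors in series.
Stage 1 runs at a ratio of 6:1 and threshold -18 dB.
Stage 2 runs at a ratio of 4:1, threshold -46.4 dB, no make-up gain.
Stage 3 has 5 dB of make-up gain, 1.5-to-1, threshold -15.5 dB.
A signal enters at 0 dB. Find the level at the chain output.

-33.55 dB

Stage 1: 18 dB above -18 dB, reduced 6:1 to 3 dB above → -15 dB.
Stage 2: overshoot 31.4 dB → 31.4/4 = 7.85 dB → -38.55 dB.
Stage 3: -38.55 dB ≤ -15.5 dB, so stage 3 doesn't engage; make-up brings it to -33.55 dB.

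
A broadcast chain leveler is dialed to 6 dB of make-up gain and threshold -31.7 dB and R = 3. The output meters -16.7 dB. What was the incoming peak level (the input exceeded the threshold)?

Remove make-up: -16.7 − 6 = -22.7 dB.
Post-compression overshoot = -22.7 − (-31.7) = 9 dB.
Before 3:1 compression the overshoot was 9 × 3 = 27 dB, so input = -31.7 + 27 = -4.7 dB.

-4.7 dB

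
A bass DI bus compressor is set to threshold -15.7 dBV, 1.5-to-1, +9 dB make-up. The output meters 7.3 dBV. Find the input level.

Before make-up, the level was 7.3 − 9 = -1.7 dBV.
Post-compression overshoot = -1.7 − (-15.7) = 14 dB.
Input overshoot = R × output overshoot = 21 dB → input = -15.7 + 21 = 5.3 dBV.

5.3 dBV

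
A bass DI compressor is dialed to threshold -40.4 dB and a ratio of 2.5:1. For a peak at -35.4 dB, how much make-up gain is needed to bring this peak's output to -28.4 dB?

10 dB

Overshoot 5 dB → 5/2.5 = 2 dB after compression, so the compressed level is -40.4 + 2 = -38.4 dB.
Make-up = target − compressed = -28.4 − (-38.4) = 10 dB.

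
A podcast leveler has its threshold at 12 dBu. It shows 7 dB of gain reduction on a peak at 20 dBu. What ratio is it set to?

8:1

Input overshoot = 20 − 12 = 8 dB.
Output overshoot = 8 − 7 = 1 dB.
Ratio = input overshoot / output overshoot = 8 / 1 = 8.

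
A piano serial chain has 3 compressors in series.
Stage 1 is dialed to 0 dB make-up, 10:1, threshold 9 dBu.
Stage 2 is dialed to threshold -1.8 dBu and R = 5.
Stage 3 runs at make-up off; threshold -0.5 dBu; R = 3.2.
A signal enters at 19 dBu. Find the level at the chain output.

Stage 1: 10 dB above 9 dBu, reduced 10:1 to 1 dB above → 10 dBu.
Stage 2: overshoot 11.8 dB → 11.8/5 = 2.36 dB → 0.56 dBu.
Stage 3: 0.56 dBu is 1.06 dB over -0.5 dBu; at 3.2:1 that becomes 0.33125 dB over, giving -0.16875 dBu.

-0.16875 dBu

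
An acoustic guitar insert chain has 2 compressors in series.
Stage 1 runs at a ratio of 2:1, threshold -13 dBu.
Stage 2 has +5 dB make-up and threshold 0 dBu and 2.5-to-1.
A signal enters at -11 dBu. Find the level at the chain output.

Stage 1: 2 dB above -13 dBu, reduced 2:1 to 1 dB above → -12 dBu.
Stage 2: -12 dBu is at or below the 0 dBu threshold — no compression; make-up brings it to -7 dBu.

-7 dBu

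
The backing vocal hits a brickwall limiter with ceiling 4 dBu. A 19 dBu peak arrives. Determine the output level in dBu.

4 dBu

The limiter clamps the peak to its 4 dBu ceiling.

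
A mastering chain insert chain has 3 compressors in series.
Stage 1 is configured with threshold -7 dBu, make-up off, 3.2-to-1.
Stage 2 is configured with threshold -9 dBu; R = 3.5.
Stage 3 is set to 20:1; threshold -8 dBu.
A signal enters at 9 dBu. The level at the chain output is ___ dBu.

Stage 1: overshoot 16 dB → 16/3.2 = 5 dB → -2 dBu.
Stage 2: overshoot 7 dB → 7/3.5 = 2 dB → -7 dBu.
Stage 3: -7 dBu is 1 dB over -8 dBu; at 20:1 that becomes 0.05 dB over, giving -7.95 dBu.

-7.95 dBu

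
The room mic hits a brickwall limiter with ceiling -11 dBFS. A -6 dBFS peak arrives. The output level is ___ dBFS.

-11 dBFS

A brickwall limiter is an ∞:1 compressor: any input above the ceiling is clamped to -11 dBFS.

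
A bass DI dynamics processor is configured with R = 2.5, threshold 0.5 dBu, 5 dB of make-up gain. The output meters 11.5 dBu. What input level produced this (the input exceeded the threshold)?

15.5 dBu

Stripping the +5 dB make-up gives 6.5 dBu at the gain stage.
Post-compression overshoot = 6.5 − 0.5 = 6 dB.
Undo the ratio: input overshoot = 6 × 2.5 = 15 dB, giving input = 15.5 dBu.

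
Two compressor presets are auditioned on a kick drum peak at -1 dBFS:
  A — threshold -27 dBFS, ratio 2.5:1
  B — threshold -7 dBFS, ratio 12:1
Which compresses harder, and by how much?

A: GR = 26 − 26/2.5 = 15.6 dB.
B: GR = 6 − 6/12 = 5.5 dB.
A reduces 10.1 dB more.

A, by 10.1 dB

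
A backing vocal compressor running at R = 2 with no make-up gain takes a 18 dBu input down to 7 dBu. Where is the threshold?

-4 dBu

Let T be the threshold. Output overshoot = (input overshoot)/R, so 7 − T = (18 − T)/2.
2·(7 − T) = 18 − T → 1·T = 14 − 18 = -4.
T = -4/1 = -4 dBu.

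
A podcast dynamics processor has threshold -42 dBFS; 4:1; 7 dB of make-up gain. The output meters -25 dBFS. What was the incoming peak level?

Remove make-up: -25 − 7 = -32 dBFS.
The compressed level sits -32 − (-42) = 10 dB over threshold.
Undo the ratio: input overshoot = 10 × 4 = 40 dB, giving input = -2 dBFS.

-2 dBFS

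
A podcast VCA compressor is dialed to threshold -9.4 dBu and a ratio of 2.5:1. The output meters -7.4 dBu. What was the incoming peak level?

That's 2 dB above the -9.4 dBu threshold.
Undo the ratio: input overshoot = 2 × 2.5 = 5 dB, giving input = -4.4 dBu.

-4.4 dBu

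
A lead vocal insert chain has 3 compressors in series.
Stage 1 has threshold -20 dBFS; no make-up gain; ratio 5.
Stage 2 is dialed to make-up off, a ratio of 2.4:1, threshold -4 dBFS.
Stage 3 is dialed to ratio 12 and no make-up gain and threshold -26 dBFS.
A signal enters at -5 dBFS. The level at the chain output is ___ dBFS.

Stage 1: -5 dBFS is 15 dB over -20 dBFS; at 5:1 that becomes 3 dB over, giving -17 dBFS.
Stage 2: -17 dBFS is at or below the -4 dBFS threshold — no compression; output -17 dBFS.
Stage 3: -17 dBFS is 9 dB over -26 dBFS; at 12:1 that becomes 0.75 dB over, giving -25.25 dBFS.

-25.25 dBFS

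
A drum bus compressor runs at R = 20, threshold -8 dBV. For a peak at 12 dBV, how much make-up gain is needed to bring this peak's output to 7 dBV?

14 dB

Without make-up, output = threshold + overshoot/20 = -8 + 1 = -7 dBV.
Gap to target: 14 dB.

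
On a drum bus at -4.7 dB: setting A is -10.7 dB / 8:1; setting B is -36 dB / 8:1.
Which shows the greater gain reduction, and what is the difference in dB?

B, by 22.1375 dB

A: overshoot 6 dB → output overshoot 0.75 dB → GR 5.25 dB.
B: overshoot 31.3 dB → output overshoot 3.9125 dB → GR 27.3875 dB.
B applies 22.1375 dB more gain reduction.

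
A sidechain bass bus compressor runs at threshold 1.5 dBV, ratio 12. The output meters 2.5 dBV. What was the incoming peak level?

Post-compression overshoot = 2.5 − 1.5 = 1 dB.
Undo the ratio: input overshoot = 1 × 12 = 12 dB, giving input = 13.5 dBV.

13.5 dBV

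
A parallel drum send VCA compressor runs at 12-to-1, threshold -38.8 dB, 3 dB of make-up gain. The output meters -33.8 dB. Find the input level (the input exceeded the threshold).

Stripping the +3 dB make-up gives -36.8 dB at the gain stage.
That's 2 dB above the -38.8 dB threshold.
Before 12:1 compression the overshoot was 2 × 12 = 24 dB, so input = -38.8 + 24 = -14.8 dB.

-14.8 dB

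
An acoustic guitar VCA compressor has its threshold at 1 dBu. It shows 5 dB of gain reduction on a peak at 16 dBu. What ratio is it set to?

Input overshoot = 16 − 1 = 15 dB.
Output overshoot = 15 − 5 = 10 dB.
Ratio = input overshoot / output overshoot = 15 / 10 = 1.5.

1.5:1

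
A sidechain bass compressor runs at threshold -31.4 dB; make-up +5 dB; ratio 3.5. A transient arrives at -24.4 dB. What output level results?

-24.4 dB

Overshoot: -24.4 − (-31.4) = 7 dB.
3.5:1 compression reduces that to 7/3.5 = 2 dB over.
Output = -31.4 + 2 = -29.4 dB; make-up adds 5 dB, giving -24.4 dB.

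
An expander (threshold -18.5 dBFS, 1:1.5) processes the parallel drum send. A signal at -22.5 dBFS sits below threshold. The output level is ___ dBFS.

-24.5 dBFS

The input is 4 dB below the -18.5 dBFS threshold.
A 1:1.5 expander multiplies undershoot by 1.5: 4 × 1.5 = 6 dB below threshold.
Output = -18.5 − 6 = -24.5 dBFS.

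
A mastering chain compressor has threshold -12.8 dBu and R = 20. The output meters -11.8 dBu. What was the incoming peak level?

That's 1 dB above the -12.8 dBu threshold.
Input overshoot = R × output overshoot = 20 dB → input = -12.8 + 20 = 7.2 dBu.

7.2 dBu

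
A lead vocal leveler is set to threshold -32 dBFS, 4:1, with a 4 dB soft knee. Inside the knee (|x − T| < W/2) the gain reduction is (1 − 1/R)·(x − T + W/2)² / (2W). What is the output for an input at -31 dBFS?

x − T + W/2 = -31 − (-32) + 2 = 3.
GR = (1 − 1/4) × 3² / 8 = 0.75 × 9 / 8 = 0.84375 dB.
Output = -31 − 0.84375 = -31.84375 dBFS.

-31.84375 dBFS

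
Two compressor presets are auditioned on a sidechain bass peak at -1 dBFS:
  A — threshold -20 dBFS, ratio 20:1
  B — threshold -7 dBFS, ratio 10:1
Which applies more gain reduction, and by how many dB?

A, by 12.65 dB

A: 19 dB over, compressed to 0.95 dB over, so 18.05 dB of GR.
B: 6 dB over, compressed to 0.6 dB over, so 5.4 dB of GR.
A reduces 12.65 dB more.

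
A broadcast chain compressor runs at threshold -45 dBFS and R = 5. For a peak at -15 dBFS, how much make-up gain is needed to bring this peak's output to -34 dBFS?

5 dB

The peak compresses to -45 + 30/5 = -39 dBFS.
To reach -34 dBFS requires -34 − (-39) = 5 dB of make-up.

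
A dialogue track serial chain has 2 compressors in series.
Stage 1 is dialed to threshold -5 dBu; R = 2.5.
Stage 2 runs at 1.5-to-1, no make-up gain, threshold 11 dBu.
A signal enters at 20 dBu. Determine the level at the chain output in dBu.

5 dBu

Stage 1: 20 dBu is 25 dB over -5 dBu; at 2.5:1 that becomes 10 dB over, giving 5 dBu.
Stage 2: 5 dBu is at or below the 11 dBu threshold — no compression; output 5 dBu.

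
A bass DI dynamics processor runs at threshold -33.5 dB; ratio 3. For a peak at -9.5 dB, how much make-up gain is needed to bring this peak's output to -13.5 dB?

The peak compresses to -33.5 + 24/3 = -25.5 dB.
To reach -13.5 dB requires -13.5 − (-25.5) = 12 dB of make-up.

12 dB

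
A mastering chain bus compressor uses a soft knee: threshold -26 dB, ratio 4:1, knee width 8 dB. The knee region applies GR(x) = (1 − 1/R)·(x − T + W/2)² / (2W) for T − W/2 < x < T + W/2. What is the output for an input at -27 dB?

x − T + W/2 = -27 − (-26) + 4 = 3.
GR = (1 − 1/4) × 3² / 16 = 0.75 × 9 / 16 = 0.421875 dB.
Output = -27 − 0.421875 = -27.421875 dB.

-27.421875 dB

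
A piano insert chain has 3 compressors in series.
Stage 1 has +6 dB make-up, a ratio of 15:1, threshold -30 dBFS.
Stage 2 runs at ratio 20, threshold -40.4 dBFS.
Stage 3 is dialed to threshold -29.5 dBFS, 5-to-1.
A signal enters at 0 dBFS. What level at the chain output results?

Stage 1: 30 dB above -30 dBFS, reduced 15:1 to 2 dB above → -28 dBFS; +6 dB make-up → -22 dBFS.
Stage 2: 18.4 dB above -40.4 dBFS, reduced 20:1 to 0.92 dB above → -39.48 dBFS.
Stage 3: below threshold (-39.48 ≤ -29.5); passes unchanged; output -39.48 dBFS.

-39.48 dBFS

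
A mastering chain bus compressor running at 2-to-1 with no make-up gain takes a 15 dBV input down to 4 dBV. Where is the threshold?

Gain reduction = 15 − 4 = 11 dB; output overshoot = GR / (R − 1) = 11 / 1 = 11 dB.
Threshold = output − output overshoot = 4 − 11 = -7 dBV.

-7 dBV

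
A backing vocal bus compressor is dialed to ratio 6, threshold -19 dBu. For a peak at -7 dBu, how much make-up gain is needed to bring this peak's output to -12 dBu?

Without make-up, output = threshold + overshoot/6 = -19 + 2 = -17 dBu.
Gap to target: 5 dB.

5 dB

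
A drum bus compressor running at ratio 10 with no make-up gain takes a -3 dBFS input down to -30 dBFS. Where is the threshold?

Let T be the threshold. Output overshoot = (input overshoot)/R, so -30 − T = (-3 − T)/10.
10·(-30 − T) = -3 − T → 9·T = -300 − (-3) = -297.
T = -297/9 = -33 dBFS.

-33 dBFS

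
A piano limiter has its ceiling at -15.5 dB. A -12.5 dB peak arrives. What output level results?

-15.5 dB

A brickwall limiter is an ∞:1 compressor: any input above the ceiling is clamped to -15.5 dB.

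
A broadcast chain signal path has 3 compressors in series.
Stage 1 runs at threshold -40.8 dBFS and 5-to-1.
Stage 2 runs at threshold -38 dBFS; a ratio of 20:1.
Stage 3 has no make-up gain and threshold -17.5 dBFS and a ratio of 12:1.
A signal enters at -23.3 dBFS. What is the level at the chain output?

-37.965 dBFS

Stage 1: 17.5 dB above -40.8 dBFS, reduced 5:1 to 3.5 dB above → -37.3 dBFS.
Stage 2: 0.7 dB above -38 dBFS, reduced 20:1 to 0.035 dB above → -37.965 dBFS.
Stage 3: -37.965 dBFS is at or below the -17.5 dBFS threshold — no compression; output -37.965 dBFS.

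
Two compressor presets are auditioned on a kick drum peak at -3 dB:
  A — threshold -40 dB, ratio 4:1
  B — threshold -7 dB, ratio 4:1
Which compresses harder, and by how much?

A: overshoot 37 dB → output overshoot 9.25 dB → GR 27.75 dB.
B: overshoot 4 dB → output overshoot 1 dB → GR 3 dB.
A applies 24.75 dB more gain reduction.

A, by 24.75 dB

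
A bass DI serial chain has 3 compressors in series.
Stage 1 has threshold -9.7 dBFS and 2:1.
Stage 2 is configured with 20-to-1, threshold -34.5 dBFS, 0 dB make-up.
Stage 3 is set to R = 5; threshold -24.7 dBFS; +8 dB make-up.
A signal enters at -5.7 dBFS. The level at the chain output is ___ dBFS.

-25.16 dBFS

Stage 1: overshoot 4 dB → 4/2 = 2 dB → -7.7 dBFS.
Stage 2: overshoot 26.8 dB → 26.8/20 = 1.34 dB → -33.16 dBFS.
Stage 3: below threshold (-33.16 ≤ -24.7); passes unchanged; make-up brings it to -25.16 dBFS.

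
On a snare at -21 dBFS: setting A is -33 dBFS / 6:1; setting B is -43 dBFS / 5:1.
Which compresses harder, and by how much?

B, by 7.6 dB

A: GR = 12 − 12/6 = 10 dB.
B: GR = 22 − 22/5 = 17.6 dB.
B applies 7.6 dB more gain reduction.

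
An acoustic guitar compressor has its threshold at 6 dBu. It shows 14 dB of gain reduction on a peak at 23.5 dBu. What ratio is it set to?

5:1

Input overshoot = 23.5 − 6 = 17.5 dB.
Output overshoot = 17.5 − 14 = 3.5 dB.
Ratio = input overshoot / output overshoot = 17.5 / 3.5 = 5.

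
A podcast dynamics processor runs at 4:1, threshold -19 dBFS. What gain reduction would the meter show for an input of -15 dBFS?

Overshoot = -15 − (-19) = 4 dB.
After 4:1 compression the overshoot becomes 4/4 = 1 dB.
So the signal is attenuated by 4 − 1 = 3 dB.

3 dB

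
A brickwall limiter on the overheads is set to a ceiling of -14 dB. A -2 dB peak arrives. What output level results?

The limiter clamps the peak to its -14 dB ceiling.

-14 dB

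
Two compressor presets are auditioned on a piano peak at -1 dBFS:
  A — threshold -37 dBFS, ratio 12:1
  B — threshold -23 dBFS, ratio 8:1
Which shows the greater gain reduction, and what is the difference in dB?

A, by 13.75 dB

A: GR = 36 − 36/12 = 33 dB.
B: GR = 22 − 22/8 = 19.25 dB.
A applies 13.75 dB more gain reduction.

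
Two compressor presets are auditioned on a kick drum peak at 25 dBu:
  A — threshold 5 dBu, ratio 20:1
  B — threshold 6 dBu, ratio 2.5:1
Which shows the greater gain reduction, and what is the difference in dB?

A, by 7.6 dB

A: 20 dB over, compressed to 1 dB over, so 19 dB of GR.
B: 19 dB over, compressed to 7.6 dB over, so 11.4 dB of GR.
A applies 7.6 dB more gain reduction.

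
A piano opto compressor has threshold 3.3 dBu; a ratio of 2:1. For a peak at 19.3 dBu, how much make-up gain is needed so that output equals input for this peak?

8 dB

The peak compresses to 3.3 + 16/2 = 11.3 dBu.
To reach 19.3 dBu requires 19.3 − 11.3 = 8 dB of make-up.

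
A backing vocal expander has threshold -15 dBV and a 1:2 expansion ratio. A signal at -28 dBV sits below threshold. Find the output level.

Below threshold, a 1:2 expander applies gain = (2−1)×(T − x) of attenuation.
(2−1) × 13 = 13 dB, so output = -28 − 13 = -41 dBV.

-41 dBV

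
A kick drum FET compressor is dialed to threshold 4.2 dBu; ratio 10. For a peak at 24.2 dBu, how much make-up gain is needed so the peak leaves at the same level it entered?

Overshoot 20 dB → 20/10 = 2 dB after compression, so the compressed level is 4.2 + 2 = 6.2 dBu.
Make-up = target − compressed = 24.2 − 6.2 = 18 dB.

18 dB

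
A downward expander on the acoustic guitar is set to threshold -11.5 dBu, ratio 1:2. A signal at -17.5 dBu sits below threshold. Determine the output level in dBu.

-23.5 dBu

Below threshold, a 1:2 expander applies gain = (2−1)×(T − x) of attenuation.
(2−1) × 6 = 6 dB, so output = -17.5 − 6 = -23.5 dBu.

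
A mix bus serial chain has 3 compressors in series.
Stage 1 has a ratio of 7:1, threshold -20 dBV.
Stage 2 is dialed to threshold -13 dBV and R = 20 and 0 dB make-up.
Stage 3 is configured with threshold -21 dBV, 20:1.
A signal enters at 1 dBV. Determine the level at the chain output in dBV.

Stage 1: 21 dB above -20 dBV, reduced 7:1 to 3 dB above → -17 dBV.
Stage 2: -17 dBV ≤ -13 dBV, so stage 2 doesn't engage; output -17 dBV.
Stage 3: 4 dB above -21 dBV, reduced 20:1 to 0.2 dB above → -20.8 dBV.

-20.8 dBV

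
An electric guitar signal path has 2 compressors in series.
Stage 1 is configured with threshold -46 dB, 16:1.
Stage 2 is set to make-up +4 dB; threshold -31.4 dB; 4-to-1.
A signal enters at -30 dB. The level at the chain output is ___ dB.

-41 dB

Stage 1: -30 dB is 16 dB over -46 dB; at 16:1 that becomes 1 dB over, giving -45 dB.
Stage 2: below threshold (-45 ≤ -31.4); passes unchanged; make-up brings it to -41 dB.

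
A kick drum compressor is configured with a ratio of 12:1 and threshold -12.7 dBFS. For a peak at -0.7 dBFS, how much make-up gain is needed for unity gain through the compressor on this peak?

The peak compresses to -12.7 + 12/12 = -11.7 dBFS.
To reach -0.7 dBFS requires -0.7 − (-11.7) = 11 dB of make-up.

11 dB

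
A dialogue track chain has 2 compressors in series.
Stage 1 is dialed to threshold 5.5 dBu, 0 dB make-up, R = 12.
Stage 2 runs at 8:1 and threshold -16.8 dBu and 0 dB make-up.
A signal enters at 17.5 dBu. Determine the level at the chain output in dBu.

Stage 1: 17.5 dBu is 12 dB over 5.5 dBu; at 12:1 that becomes 1 dB over, giving 6.5 dBu.
Stage 2: 6.5 dBu is 23.3 dB over -16.8 dBu; at 8:1 that becomes 2.9125 dB over, giving -13.8875 dBu.

-13.8875 dBu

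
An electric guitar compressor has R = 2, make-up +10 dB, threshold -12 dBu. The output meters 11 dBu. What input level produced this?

14 dBu

Stripping the +10 dB make-up gives 1 dBu at the gain stage.
The compressed level sits 1 − (-12) = 13 dB over threshold.
Undo the ratio: input overshoot = 13 × 2 = 26 dB, giving input = 14 dBu.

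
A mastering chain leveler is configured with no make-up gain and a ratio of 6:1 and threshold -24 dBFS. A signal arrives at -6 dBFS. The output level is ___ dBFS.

-6 dBFS sits 18 dB over threshold.
The 18 dB excess becomes 3 dB after 6:1 reduction.
Output = -24 + 3 = -21 dBFS.

-21 dBFS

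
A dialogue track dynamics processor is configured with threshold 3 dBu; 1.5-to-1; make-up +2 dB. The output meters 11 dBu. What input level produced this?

Remove make-up: 11 − 2 = 9 dBu.
That's 6 dB above the 3 dBu threshold.
Input overshoot = R × output overshoot = 9 dB → input = 3 + 9 = 12 dBu.

12 dBu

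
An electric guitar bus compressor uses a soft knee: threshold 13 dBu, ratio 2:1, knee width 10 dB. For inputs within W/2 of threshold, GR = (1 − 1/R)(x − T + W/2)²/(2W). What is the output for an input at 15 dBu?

13.775 dBu

x − T + W/2 = 15 − 13 + 5 = 7.
GR = (1 − 1/2) × 7² / 20 = 0.5 × 49 / 20 = 1.225 dB.
Output = 15 − 1.225 = 13.775 dBu.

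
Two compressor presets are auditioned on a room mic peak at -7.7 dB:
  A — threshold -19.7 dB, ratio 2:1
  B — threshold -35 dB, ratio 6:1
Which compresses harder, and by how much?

B, by 16.75 dB

A: 12 dB over, compressed to 6 dB over, so 6 dB of GR.
B: 27.3 dB over, compressed to 4.55 dB over, so 22.75 dB of GR.
Difference: 16.75 dB in favour of B.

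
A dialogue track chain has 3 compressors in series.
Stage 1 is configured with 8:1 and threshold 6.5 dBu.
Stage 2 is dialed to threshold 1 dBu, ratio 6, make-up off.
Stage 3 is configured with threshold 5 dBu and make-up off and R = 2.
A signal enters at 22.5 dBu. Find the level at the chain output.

Stage 1: 22.5 dBu is 16 dB over 6.5 dBu; at 8:1 that becomes 2 dB over, giving 8.5 dBu.
Stage 2: 7.5 dB above 1 dBu, reduced 6:1 to 1.25 dB above → 2.25 dBu.
Stage 3: below threshold (2.25 ≤ 5); passes unchanged; output 2.25 dBu.

2.25 dBu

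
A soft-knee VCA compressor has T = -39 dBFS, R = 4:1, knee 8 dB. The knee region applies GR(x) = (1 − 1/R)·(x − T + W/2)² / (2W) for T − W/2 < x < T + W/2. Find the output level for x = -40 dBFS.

x − T + W/2 = -40 − (-39) + 4 = 3.
GR = (1 − 1/4) × 3² / 16 = 0.75 × 9 / 16 = 0.421875 dB.
Output = -40 − 0.421875 = -40.421875 dBFS.

-40.421875 dBFS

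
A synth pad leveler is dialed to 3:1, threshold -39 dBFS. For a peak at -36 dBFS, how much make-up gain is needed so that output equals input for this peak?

2 dB

Overshoot 3 dB → 3/3 = 1 dB after compression, so the compressed level is -39 + 1 = -38 dBFS.
Make-up = target − compressed = -36 − (-38) = 2 dB.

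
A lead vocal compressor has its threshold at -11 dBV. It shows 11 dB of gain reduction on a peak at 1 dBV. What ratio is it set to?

12:1

Input overshoot = 1 − (-11) = 12 dB.
Output overshoot = 12 − 11 = 1 dB.
Ratio = input overshoot / output overshoot = 12 / 1 = 12.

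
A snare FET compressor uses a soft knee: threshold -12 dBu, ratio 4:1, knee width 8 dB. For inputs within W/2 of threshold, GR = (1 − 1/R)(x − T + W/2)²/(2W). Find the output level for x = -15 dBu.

-15.046875 dBu

x − T + W/2 = -15 − (-12) + 4 = 1.
GR = (1 − 1/4) × 1² / 16 = 0.75 × 1 / 16 = 0.046875 dB.
Output = -15 − 0.046875 = -15.046875 dBu.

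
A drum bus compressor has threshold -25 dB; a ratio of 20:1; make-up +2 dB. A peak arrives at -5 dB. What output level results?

Overshoot: -5 − (-25) = 20 dB.
20:1 compression reduces that to 20/20 = 1 dB over.
That puts the output at -24 dB; make-up adds 2 dB, giving -22 dB.

-22 dB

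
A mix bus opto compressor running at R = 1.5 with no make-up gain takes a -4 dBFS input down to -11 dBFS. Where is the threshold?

Input is 21 dB above T (since output overshoot × R = input overshoot: (-11 − T)·1.5 = -4 − T gives T = -25 dBFS).
Check: -25 + (-4 − (-25))/1.5 = -25 + 14 = -11 dBFS. ✓

-25 dBFS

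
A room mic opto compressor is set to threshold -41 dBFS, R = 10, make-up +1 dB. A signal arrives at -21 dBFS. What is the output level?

Overshoot: -21 − (-41) = 20 dB.
The 20 dB excess becomes 2 dB after 10:1 reduction.
So the level is -41 + 2 = -39 dBFS; make-up adds 1 dB, giving -38 dBFS.

-38 dBFS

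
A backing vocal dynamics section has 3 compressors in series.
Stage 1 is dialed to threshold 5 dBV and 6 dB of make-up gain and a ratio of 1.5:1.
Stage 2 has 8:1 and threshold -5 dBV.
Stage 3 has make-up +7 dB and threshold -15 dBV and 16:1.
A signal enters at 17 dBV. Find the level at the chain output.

Stage 1: 17 dBV is 12 dB over 5 dBV; at 1.5:1 that becomes 8 dB over, giving 13 dBV; +6 dB make-up → 19 dBV.
Stage 2: 19 dBV is 24 dB over -5 dBV; at 8:1 that becomes 3 dB over, giving -2 dBV.
Stage 3: 13 dB above -15 dBV, reduced 16:1 to 0.8125 dB above → -14.1875 dBV; +7 dB make-up → -7.1875 dBV.

-7.1875 dBV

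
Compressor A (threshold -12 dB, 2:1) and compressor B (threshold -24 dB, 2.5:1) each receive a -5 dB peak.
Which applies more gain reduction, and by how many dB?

B, by 7.9 dB

A: GR = 7 − 7/2 = 3.5 dB.
B: GR = 19 − 19/2.5 = 11.4 dB.
Difference: 7.9 dB in favour of B.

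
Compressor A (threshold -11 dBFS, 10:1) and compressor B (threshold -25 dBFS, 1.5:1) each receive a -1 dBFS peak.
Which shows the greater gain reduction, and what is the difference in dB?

A, by 1 dB

A: GR = 10 − 10/10 = 9 dB.
B: GR = 24 − 24/1.5 = 8 dB.
A applies 1 dB more gain reduction.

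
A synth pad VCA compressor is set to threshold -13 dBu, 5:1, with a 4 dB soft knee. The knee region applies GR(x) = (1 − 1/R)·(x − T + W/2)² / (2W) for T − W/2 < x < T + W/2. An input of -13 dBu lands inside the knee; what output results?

-13.4 dBu

x − T + W/2 = -13 − (-13) + 2 = 2.
GR = (1 − 1/5) × 2² / 8 = 0.8 × 4 / 8 = 0.4 dB.
Output = -13 − 0.4 = -13.4 dBu.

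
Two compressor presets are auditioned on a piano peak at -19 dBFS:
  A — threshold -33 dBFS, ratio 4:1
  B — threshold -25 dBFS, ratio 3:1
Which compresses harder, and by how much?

A: 14 dB over, compressed to 3.5 dB over, so 10.5 dB of GR.
B: 6 dB over, compressed to 2 dB over, so 4 dB of GR.
Difference: 6.5 dB in favour of A.

A, by 6.5 dB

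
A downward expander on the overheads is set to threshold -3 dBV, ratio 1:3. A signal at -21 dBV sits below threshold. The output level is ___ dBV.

The input is 18 dB below the -3 dBV threshold.
A 1:3 expander multiplies undershoot by 3: 18 × 3 = 54 dB below threshold.
Output = -3 − 54 = -57 dBV.

-57 dBV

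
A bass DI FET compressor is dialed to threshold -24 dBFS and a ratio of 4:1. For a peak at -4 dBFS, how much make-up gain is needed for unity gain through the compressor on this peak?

Without make-up, output = threshold + overshoot/4 = -24 + 5 = -19 dBFS.
Gap to target: 15 dB.

15 dB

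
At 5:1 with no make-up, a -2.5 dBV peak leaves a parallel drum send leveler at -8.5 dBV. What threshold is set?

-10 dBV

Gain reduction = -2.5 − (-8.5) = 6 dB; output overshoot = GR / (R − 1) = 6 / 4 = 1.5 dB.
Threshold = output − output overshoot = -8.5 − 1.5 = -10 dBV.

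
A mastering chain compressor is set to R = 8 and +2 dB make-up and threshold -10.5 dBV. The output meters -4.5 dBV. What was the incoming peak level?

21.5 dBV

Stripping the +2 dB make-up gives -6.5 dBV at the gain stage.
That's 4 dB above the -10.5 dBV threshold.
Input overshoot = R × output overshoot = 32 dB → input = -10.5 + 32 = 21.5 dBV.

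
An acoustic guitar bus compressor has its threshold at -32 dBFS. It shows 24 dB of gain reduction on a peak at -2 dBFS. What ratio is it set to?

5:1

Input overshoot = -2 − (-32) = 30 dB.
Output overshoot = 30 − 24 = 6 dB.
Ratio = input overshoot / output overshoot = 30 / 6 = 5.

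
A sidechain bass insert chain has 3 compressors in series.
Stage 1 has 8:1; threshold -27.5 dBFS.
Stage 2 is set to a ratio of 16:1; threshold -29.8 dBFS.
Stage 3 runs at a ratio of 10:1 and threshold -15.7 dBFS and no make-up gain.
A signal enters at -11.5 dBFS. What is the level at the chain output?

Stage 1: 16 dB above -27.5 dBFS, reduced 8:1 to 2 dB above → -25.5 dBFS.
Stage 2: overshoot 4.3 dB → 4.3/16 = 0.26875 dB → -29.53125 dBFS.
Stage 3: -29.53125 dBFS is at or below the -15.7 dBFS threshold — no compression; output -29.53125 dBFS.

-29.53125 dBFS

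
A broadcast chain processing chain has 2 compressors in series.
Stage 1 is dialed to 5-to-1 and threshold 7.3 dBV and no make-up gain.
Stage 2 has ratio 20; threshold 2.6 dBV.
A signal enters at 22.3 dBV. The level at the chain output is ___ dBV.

Stage 1: 22.3 dBV is 15 dB over 7.3 dBV; at 5:1 that becomes 3 dB over, giving 10.3 dBV.
Stage 2: 7.7 dB above 2.6 dBV, reduced 20:1 to 0.385 dB above → 2.985 dBV.

2.985 dBV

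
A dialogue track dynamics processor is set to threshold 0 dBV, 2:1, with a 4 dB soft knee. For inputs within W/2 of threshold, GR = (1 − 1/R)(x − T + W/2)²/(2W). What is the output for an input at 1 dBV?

0.4375 dBV

x − T + W/2 = 1 − 0 + 2 = 3.
GR = (1 − 1/2) × 3² / 8 = 0.5 × 9 / 8 = 0.5625 dB.
Output = 1 − 0.5625 = 0.4375 dBV.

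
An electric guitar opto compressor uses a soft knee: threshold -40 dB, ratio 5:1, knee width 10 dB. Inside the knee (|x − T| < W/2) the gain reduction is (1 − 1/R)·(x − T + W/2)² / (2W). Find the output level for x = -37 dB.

-39.56 dB

x − T + W/2 = -37 − (-40) + 5 = 8.
GR = (1 − 1/5) × 8² / 20 = 0.8 × 64 / 20 = 2.56 dB.
Output = -37 − 2.56 = -39.56 dB.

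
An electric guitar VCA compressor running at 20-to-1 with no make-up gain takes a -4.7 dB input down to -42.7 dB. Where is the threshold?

Input is 40 dB above T (since output overshoot × R = input overshoot: (-42.7 − T)·20 = -4.7 − T gives T = -44.7 dB).
Check: -44.7 + (-4.7 − (-44.7))/20 = -44.7 + 2 = -42.7 dB. ✓

-44.7 dB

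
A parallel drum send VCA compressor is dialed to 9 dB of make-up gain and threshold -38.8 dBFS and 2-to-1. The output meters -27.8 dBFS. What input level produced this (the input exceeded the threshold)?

-34.8 dBFS

Remove make-up: -27.8 − 9 = -36.8 dBFS.
Post-compression overshoot = -36.8 − (-38.8) = 2 dB.
Input overshoot = R × output overshoot = 4 dB → input = -38.8 + 4 = -34.8 dBFS.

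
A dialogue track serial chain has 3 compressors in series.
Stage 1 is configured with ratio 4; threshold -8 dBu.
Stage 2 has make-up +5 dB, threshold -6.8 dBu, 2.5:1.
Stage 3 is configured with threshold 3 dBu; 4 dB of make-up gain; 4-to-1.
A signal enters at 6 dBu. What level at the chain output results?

Stage 1: 6 dBu is 14 dB over -8 dBu; at 4:1 that becomes 3.5 dB over, giving -4.5 dBu.
Stage 2: -4.5 dBu is 2.3 dB over -6.8 dBu; at 2.5:1 that becomes 0.92 dB over, giving -5.88 dBu; +5 dB make-up → -0.88 dBu.
Stage 3: -0.88 dBu is at or below the 3 dBu threshold — no compression; make-up brings it to 3.12 dBu.

3.12 dBu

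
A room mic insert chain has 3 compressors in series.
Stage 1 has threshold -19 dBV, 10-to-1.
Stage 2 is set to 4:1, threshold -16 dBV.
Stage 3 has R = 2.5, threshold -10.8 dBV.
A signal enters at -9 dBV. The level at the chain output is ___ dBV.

Stage 1: 10 dB above -19 dBV, reduced 10:1 to 1 dB above → -18 dBV.
Stage 2: below threshold (-18 ≤ -16); passes unchanged; output -18 dBV.
Stage 3: -18 dBV is at or below the -10.8 dBV threshold — no compression; output -18 dBV.

-18 dBV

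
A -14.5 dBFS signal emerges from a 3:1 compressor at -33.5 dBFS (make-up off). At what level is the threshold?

-43 dBFS

Let T be the threshold. Output overshoot = (input overshoot)/R, so -33.5 − T = (-14.5 − T)/3.
3·(-33.5 − T) = -14.5 − T → 2·T = -100.5 − (-14.5) = -86.
T = -86/2 = -43 dBFS.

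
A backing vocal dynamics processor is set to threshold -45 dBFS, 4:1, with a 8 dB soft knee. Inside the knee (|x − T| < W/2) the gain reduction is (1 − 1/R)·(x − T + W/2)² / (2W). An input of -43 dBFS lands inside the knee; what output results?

-44.6875 dBFS

x − T + W/2 = -43 − (-45) + 4 = 6.
GR = (1 − 1/4) × 6² / 16 = 0.75 × 36 / 16 = 1.6875 dB.
Output = -43 − 1.6875 = -44.6875 dBFS.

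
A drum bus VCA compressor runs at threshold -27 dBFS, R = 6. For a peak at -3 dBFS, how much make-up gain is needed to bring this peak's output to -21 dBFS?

2 dB

The peak compresses to -27 + 24/6 = -23 dBFS.
To reach -21 dBFS requires -21 − (-23) = 2 dB of make-up.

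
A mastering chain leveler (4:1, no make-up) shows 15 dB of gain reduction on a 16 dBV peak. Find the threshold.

-4 dBV

Input is 20 dB above T (since output overshoot × R = input overshoot: (1 − T)·4 = 16 − T gives T = -4 dBV).
Check: -4 + (16 − (-4))/4 = -4 + 5 = 1 dBV. ✓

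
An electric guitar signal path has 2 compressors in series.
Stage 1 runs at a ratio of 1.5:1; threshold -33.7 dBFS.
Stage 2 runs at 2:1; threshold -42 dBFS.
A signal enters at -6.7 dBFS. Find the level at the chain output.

Stage 1: -6.7 dBFS is 27 dB over -33.7 dBFS; at 1.5:1 that becomes 18 dB over, giving -15.7 dBFS.
Stage 2: -15.7 dBFS is 26.3 dB over -42 dBFS; at 2:1 that becomes 13.15 dB over, giving -28.85 dBFS.

-28.85 dBFS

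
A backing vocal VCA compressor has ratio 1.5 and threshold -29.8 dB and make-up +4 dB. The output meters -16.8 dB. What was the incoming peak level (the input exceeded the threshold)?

-16.3 dB

Stripping the +4 dB make-up gives -20.8 dB at the gain stage.
That's 9 dB above the -29.8 dB threshold.
Before 1.5:1 compression the overshoot was 9 × 1.5 = 13.5 dB, so input = -29.8 + 13.5 = -16.3 dB.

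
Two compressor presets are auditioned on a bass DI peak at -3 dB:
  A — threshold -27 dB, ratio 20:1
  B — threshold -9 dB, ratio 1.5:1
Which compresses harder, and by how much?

A, by 20.8 dB

A: 24 dB over, compressed to 1.2 dB over, so 22.8 dB of GR.
B: 6 dB over, compressed to 4 dB over, so 2 dB of GR.
A applies 20.8 dB more gain reduction.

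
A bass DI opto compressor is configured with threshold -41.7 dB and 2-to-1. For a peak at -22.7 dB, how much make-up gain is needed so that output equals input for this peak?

The peak compresses to -41.7 + 19/2 = -32.2 dB.
To reach -22.7 dB requires -22.7 − (-32.2) = 9.5 dB of make-up.

9.5 dB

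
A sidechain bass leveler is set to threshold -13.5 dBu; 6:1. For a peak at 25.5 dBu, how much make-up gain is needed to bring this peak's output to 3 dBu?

10 dB

Overshoot 39 dB → 39/6 = 6.5 dB after compression, so the compressed level is -13.5 + 6.5 = -7 dBu.
Make-up = target − compressed = 3 − (-7) = 10 dB.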